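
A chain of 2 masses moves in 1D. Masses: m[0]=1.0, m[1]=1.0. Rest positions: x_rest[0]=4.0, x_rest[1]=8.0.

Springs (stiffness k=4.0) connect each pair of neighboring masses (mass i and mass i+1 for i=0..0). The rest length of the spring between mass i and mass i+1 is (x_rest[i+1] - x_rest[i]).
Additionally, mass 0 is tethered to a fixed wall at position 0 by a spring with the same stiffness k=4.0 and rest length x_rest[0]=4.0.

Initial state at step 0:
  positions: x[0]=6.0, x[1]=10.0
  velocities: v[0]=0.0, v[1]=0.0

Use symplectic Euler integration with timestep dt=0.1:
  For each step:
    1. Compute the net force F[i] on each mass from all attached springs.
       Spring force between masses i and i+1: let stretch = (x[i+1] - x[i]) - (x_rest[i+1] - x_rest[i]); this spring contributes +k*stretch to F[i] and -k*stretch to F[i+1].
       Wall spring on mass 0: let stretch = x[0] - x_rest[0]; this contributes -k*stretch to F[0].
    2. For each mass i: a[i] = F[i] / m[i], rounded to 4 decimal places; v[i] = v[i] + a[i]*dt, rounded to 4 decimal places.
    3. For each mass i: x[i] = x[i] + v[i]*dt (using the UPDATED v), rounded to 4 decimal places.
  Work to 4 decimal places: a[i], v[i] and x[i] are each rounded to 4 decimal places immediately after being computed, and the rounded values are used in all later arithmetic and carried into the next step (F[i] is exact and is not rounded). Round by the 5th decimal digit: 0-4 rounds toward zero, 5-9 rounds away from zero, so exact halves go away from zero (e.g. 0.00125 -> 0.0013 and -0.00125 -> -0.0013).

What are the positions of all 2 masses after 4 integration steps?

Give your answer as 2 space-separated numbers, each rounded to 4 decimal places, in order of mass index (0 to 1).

Step 0: x=[6.0000 10.0000] v=[0.0000 0.0000]
Step 1: x=[5.9200 10.0000] v=[-0.8000 0.0000]
Step 2: x=[5.7664 9.9968] v=[-1.5360 -0.0320]
Step 3: x=[5.5514 9.9844] v=[-2.1504 -0.1242]
Step 4: x=[5.2916 9.9547] v=[-2.5978 -0.2974]

Answer: 5.2916 9.9547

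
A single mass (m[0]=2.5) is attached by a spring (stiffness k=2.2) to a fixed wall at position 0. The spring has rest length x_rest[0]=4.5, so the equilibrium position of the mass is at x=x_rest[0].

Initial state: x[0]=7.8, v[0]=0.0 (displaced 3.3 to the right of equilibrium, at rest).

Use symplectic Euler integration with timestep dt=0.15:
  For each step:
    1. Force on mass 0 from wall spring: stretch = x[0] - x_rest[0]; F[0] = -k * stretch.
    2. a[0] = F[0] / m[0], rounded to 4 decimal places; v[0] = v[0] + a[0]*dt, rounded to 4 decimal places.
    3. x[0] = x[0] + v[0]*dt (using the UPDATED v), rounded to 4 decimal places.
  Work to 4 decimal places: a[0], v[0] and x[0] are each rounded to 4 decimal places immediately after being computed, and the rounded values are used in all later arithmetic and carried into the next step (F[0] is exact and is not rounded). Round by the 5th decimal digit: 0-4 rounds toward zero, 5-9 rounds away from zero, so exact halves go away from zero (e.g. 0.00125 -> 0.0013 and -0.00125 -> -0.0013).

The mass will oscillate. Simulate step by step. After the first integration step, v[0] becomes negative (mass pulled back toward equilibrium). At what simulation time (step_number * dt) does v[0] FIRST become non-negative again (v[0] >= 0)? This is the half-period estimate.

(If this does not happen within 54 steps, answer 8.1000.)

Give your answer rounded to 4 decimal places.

Step 0: x=[7.8000] v=[0.0000]
Step 1: x=[7.7347] v=[-0.4356]
Step 2: x=[7.6053] v=[-0.8626]
Step 3: x=[7.4144] v=[-1.2725]
Step 4: x=[7.1658] v=[-1.6572]
Step 5: x=[6.8644] v=[-2.0091]
Step 6: x=[6.5162] v=[-2.3212]
Step 7: x=[6.1281] v=[-2.5873]
Step 8: x=[5.7078] v=[-2.8022]
Step 9: x=[5.2636] v=[-2.9616]
Step 10: x=[4.8042] v=[-3.0624]
Step 11: x=[4.3388] v=[-3.1026]
Step 12: x=[3.8766] v=[-3.0813]
Step 13: x=[3.4268] v=[-2.9990]
Step 14: x=[2.9982] v=[-2.8573]
Step 15: x=[2.5993] v=[-2.6591]
Step 16: x=[2.2381] v=[-2.4082]
Step 17: x=[1.9217] v=[-2.1096]
Step 18: x=[1.6563] v=[-1.7693]
Step 19: x=[1.4472] v=[-1.3939]
Step 20: x=[1.2986] v=[-0.9909]
Step 21: x=[1.2134] v=[-0.5683]
Step 22: x=[1.1932] v=[-0.1345]
Step 23: x=[1.2385] v=[0.3020]
First v>=0 after going negative at step 23, time=3.4500

Answer: 3.4500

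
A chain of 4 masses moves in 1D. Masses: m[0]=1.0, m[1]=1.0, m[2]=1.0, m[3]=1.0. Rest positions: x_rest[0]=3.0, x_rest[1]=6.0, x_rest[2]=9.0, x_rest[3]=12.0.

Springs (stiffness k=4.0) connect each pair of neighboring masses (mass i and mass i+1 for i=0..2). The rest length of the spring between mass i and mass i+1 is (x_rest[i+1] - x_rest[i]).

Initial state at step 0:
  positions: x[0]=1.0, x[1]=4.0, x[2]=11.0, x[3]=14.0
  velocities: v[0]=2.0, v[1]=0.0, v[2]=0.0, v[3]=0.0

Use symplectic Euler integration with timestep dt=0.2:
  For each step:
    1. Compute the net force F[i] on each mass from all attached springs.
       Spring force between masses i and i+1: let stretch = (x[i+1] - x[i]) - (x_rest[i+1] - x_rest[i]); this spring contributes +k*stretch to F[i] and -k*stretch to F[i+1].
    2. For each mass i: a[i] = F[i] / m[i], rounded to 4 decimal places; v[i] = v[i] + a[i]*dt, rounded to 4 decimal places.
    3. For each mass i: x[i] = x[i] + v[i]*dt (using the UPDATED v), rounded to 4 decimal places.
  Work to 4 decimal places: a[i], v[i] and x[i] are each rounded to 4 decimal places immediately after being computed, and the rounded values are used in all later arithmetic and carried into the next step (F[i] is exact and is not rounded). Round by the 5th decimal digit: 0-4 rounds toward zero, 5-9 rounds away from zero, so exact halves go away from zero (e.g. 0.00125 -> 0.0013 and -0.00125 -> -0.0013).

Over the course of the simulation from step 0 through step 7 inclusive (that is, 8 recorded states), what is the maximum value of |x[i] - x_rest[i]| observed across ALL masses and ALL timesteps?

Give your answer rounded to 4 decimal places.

Answer: 2.9988

Derivation:
Step 0: x=[1.0000 4.0000 11.0000 14.0000] v=[2.0000 0.0000 0.0000 0.0000]
Step 1: x=[1.4000 4.6400 10.3600 14.0000] v=[2.0000 3.2000 -3.2000 0.0000]
Step 2: x=[1.8384 5.6768 9.3872 13.8976] v=[2.1920 5.1840 -4.8640 -0.5120]
Step 3: x=[2.4109 6.6931 8.5424 13.5535] v=[2.8627 5.0816 -4.2240 -1.7203]
Step 4: x=[3.1886 7.3202 8.2035 12.8877] v=[3.8885 3.1353 -1.6946 -3.3292]
Step 5: x=[4.1474 7.4275 8.4727 11.9524] v=[4.7938 0.5367 1.3461 -4.6766]
Step 6: x=[5.1510 7.1773 9.1314 10.9403] v=[5.0179 -1.2512 3.2937 -5.0604]
Step 7: x=[5.9988 6.9155 9.7669 10.1188] v=[4.2389 -1.3090 3.1775 -4.1075]
Max displacement = 2.9988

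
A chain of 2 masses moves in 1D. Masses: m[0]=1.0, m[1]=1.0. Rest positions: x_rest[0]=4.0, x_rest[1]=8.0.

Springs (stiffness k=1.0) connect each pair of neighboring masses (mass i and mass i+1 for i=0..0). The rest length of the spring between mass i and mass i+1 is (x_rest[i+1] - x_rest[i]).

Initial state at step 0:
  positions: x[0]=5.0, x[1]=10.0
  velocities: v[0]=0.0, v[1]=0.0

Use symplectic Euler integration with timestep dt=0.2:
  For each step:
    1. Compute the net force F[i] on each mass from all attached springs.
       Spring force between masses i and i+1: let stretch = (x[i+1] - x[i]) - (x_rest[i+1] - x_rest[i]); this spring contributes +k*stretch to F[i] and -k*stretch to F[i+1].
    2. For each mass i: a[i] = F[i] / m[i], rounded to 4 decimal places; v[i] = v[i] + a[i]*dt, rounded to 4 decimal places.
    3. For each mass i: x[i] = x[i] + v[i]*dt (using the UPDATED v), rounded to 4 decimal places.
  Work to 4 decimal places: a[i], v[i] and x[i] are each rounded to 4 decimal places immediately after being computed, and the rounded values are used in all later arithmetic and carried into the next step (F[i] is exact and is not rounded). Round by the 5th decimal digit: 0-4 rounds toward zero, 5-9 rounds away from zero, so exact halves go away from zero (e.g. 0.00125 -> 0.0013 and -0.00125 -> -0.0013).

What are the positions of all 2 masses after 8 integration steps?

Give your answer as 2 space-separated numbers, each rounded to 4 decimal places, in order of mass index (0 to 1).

Answer: 5.8766 9.1234

Derivation:
Step 0: x=[5.0000 10.0000] v=[0.0000 0.0000]
Step 1: x=[5.0400 9.9600] v=[0.2000 -0.2000]
Step 2: x=[5.1168 9.8832] v=[0.3840 -0.3840]
Step 3: x=[5.2243 9.7757] v=[0.5373 -0.5373]
Step 4: x=[5.3538 9.6462] v=[0.6476 -0.6476]
Step 5: x=[5.4950 9.5050] v=[0.7061 -0.7061]
Step 6: x=[5.6366 9.3634] v=[0.7081 -0.7081]
Step 7: x=[5.7673 9.2327] v=[0.6535 -0.6535]
Step 8: x=[5.8766 9.1234] v=[0.5466 -0.5466]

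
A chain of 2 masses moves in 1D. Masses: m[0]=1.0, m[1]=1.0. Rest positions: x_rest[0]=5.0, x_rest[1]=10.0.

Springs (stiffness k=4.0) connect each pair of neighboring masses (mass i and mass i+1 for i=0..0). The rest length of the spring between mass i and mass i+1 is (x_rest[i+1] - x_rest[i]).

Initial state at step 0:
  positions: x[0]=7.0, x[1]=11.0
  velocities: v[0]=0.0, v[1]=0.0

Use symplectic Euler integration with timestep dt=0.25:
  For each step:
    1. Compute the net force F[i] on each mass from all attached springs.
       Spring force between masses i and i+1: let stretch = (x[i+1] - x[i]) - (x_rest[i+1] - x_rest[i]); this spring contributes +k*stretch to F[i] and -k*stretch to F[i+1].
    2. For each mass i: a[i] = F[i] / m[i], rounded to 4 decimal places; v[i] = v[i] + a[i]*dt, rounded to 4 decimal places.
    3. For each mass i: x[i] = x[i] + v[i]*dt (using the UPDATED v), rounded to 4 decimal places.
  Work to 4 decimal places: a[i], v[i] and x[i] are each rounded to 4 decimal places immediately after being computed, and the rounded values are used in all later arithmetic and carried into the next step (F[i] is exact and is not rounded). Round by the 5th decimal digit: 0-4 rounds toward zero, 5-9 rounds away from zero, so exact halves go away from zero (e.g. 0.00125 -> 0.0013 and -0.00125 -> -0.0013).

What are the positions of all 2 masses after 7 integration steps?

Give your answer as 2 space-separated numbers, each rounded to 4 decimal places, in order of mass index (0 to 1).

Step 0: x=[7.0000 11.0000] v=[0.0000 0.0000]
Step 1: x=[6.7500 11.2500] v=[-1.0000 1.0000]
Step 2: x=[6.3750 11.6250] v=[-1.5000 1.5000]
Step 3: x=[6.0625 11.9375] v=[-1.2500 1.2500]
Step 4: x=[5.9688 12.0313] v=[-0.3750 0.3750]
Step 5: x=[6.1407 11.8594] v=[0.6875 -0.6875]
Step 6: x=[6.4923 11.5079] v=[1.4062 -1.4062]
Step 7: x=[6.8478 11.1525] v=[1.4218 -1.4218]

Answer: 6.8478 11.1525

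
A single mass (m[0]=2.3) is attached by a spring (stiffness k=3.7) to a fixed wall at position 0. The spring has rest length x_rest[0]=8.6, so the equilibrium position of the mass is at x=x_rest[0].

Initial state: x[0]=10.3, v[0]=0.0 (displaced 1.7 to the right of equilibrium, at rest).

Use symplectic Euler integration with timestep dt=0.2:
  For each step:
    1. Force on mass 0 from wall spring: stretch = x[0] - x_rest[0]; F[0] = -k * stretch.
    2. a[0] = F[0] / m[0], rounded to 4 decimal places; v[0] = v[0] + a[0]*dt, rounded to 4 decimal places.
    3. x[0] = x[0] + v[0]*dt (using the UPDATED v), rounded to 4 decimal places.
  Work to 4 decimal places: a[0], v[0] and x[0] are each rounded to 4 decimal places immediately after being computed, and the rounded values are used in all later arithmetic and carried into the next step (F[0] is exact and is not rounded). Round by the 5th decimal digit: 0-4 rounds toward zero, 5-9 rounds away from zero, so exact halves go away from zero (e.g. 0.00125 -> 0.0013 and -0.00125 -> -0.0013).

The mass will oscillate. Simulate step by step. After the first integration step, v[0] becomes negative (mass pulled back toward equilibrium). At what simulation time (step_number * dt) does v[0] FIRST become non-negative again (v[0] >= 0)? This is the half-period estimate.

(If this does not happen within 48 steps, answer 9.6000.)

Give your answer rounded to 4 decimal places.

Answer: 2.6000

Derivation:
Step 0: x=[10.3000] v=[0.0000]
Step 1: x=[10.1906] v=[-0.5470]
Step 2: x=[9.9788] v=[-1.0588]
Step 3: x=[9.6783] v=[-1.5024]
Step 4: x=[9.3084] v=[-1.8493]
Step 5: x=[8.8930] v=[-2.0772]
Step 6: x=[8.4587] v=[-2.1715]
Step 7: x=[8.0335] v=[-2.1260]
Step 8: x=[7.6448] v=[-1.9437]
Step 9: x=[7.3175] v=[-1.6364]
Step 10: x=[7.0727] v=[-1.2238]
Step 11: x=[6.9262] v=[-0.7324]
Step 12: x=[6.8874] v=[-0.1939]
Step 13: x=[6.9588] v=[0.3571]
First v>=0 after going negative at step 13, time=2.6000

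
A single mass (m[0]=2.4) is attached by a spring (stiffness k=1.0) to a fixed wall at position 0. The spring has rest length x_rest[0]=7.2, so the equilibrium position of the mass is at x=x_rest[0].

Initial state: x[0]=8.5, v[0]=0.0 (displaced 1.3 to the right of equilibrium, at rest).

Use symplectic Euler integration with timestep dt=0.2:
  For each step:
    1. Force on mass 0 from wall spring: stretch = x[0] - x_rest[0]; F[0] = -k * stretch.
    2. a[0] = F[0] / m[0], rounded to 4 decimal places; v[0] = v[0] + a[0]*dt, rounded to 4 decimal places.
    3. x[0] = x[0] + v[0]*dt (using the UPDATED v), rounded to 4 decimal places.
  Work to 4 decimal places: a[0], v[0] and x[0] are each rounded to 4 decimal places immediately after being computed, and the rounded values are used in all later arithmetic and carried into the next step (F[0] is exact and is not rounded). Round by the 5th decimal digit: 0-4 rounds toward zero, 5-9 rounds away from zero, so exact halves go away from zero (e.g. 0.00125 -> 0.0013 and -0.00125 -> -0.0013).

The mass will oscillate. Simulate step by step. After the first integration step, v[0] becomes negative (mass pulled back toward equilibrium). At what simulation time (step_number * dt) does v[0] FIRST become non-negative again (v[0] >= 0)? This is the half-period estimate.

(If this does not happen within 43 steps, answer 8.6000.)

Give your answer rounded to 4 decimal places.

Answer: 5.0000

Derivation:
Step 0: x=[8.5000] v=[0.0000]
Step 1: x=[8.4783] v=[-0.1083]
Step 2: x=[8.4353] v=[-0.2148]
Step 3: x=[8.3718] v=[-0.3177]
Step 4: x=[8.2887] v=[-0.4154]
Step 5: x=[8.1875] v=[-0.5061]
Step 6: x=[8.0698] v=[-0.5884]
Step 7: x=[7.9376] v=[-0.6609]
Step 8: x=[7.7931] v=[-0.7224]
Step 9: x=[7.6387] v=[-0.7718]
Step 10: x=[7.4770] v=[-0.8084]
Step 11: x=[7.3107] v=[-0.8315]
Step 12: x=[7.1426] v=[-0.8407]
Step 13: x=[6.9754] v=[-0.8359]
Step 14: x=[6.8120] v=[-0.8172]
Step 15: x=[6.6550] v=[-0.7849]
Step 16: x=[6.5071] v=[-0.7395]
Step 17: x=[6.3707] v=[-0.6818]
Step 18: x=[6.2482] v=[-0.6127]
Step 19: x=[6.1415] v=[-0.5334]
Step 20: x=[6.0525] v=[-0.4452]
Step 21: x=[5.9826] v=[-0.3496]
Step 22: x=[5.9330] v=[-0.2481]
Step 23: x=[5.9045] v=[-0.1425]
Step 24: x=[5.8976] v=[-0.0345]
Step 25: x=[5.9124] v=[0.0740]
First v>=0 after going negative at step 25, time=5.0000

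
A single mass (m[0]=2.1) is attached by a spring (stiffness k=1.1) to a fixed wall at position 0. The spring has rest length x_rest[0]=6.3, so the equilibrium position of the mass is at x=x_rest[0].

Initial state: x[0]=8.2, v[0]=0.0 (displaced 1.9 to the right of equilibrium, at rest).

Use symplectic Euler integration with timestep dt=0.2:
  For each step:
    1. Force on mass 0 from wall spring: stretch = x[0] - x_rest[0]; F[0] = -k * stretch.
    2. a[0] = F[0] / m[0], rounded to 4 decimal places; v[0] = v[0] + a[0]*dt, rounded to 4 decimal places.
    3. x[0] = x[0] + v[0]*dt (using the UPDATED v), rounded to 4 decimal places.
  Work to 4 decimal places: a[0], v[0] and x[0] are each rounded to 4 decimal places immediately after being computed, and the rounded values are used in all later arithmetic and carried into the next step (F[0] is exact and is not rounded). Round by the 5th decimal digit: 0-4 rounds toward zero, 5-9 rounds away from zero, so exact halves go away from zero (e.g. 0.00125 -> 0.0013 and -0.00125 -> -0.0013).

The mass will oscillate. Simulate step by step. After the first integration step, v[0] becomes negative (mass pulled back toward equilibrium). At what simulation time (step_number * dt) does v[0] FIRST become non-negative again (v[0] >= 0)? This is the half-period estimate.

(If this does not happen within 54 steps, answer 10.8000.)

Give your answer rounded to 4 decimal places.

Step 0: x=[8.2000] v=[0.0000]
Step 1: x=[8.1602] v=[-0.1990]
Step 2: x=[8.0814] v=[-0.3939]
Step 3: x=[7.9653] v=[-0.5805]
Step 4: x=[7.8143] v=[-0.7550]
Step 5: x=[7.6316] v=[-0.9136]
Step 6: x=[7.4210] v=[-1.0531]
Step 7: x=[7.1869] v=[-1.1705]
Step 8: x=[6.9342] v=[-1.2634]
Step 9: x=[6.6682] v=[-1.3298]
Step 10: x=[6.3945] v=[-1.3684]
Step 11: x=[6.1188] v=[-1.3783]
Step 12: x=[5.8469] v=[-1.3593]
Step 13: x=[5.5845] v=[-1.3118]
Step 14: x=[5.3371] v=[-1.2368]
Step 15: x=[5.1099] v=[-1.1359]
Step 16: x=[4.9077] v=[-1.0112]
Step 17: x=[4.7346] v=[-0.8653]
Step 18: x=[4.5943] v=[-0.7013]
Step 19: x=[4.4898] v=[-0.5226]
Step 20: x=[4.4232] v=[-0.3330]
Step 21: x=[4.3959] v=[-0.1364]
Step 22: x=[4.4085] v=[0.0631]
First v>=0 after going negative at step 22, time=4.4000

Answer: 4.4000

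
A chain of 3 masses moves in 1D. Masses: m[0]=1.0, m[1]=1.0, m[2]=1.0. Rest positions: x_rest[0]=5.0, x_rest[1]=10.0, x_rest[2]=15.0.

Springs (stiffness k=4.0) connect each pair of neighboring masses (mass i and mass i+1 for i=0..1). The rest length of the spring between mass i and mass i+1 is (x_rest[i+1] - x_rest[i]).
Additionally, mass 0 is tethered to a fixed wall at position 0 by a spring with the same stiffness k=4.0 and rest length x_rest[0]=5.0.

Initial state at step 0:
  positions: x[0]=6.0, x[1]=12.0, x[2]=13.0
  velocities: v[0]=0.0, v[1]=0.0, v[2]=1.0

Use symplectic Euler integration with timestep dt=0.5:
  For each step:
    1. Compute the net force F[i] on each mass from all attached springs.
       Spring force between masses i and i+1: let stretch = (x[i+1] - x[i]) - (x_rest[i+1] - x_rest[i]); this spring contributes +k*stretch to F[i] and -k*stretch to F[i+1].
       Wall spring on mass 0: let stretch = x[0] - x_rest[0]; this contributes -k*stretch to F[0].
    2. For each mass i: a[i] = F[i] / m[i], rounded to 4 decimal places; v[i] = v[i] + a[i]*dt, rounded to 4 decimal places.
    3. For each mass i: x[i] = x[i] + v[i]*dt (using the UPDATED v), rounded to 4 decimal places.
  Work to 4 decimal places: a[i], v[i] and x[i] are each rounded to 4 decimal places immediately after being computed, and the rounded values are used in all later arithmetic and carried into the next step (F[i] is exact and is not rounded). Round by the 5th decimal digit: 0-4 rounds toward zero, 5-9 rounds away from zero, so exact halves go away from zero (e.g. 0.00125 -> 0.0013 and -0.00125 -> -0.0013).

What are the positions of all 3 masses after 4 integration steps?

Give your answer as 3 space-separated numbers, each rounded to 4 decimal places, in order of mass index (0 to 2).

Answer: 9.5000 9.5000 14.5000

Derivation:
Step 0: x=[6.0000 12.0000 13.0000] v=[0.0000 0.0000 1.0000]
Step 1: x=[6.0000 7.0000 17.5000] v=[0.0000 -10.0000 9.0000]
Step 2: x=[1.0000 11.5000 16.5000] v=[-10.0000 9.0000 -2.0000]
Step 3: x=[5.5000 10.5000 15.5000] v=[9.0000 -2.0000 -2.0000]
Step 4: x=[9.5000 9.5000 14.5000] v=[8.0000 -2.0000 -2.0000]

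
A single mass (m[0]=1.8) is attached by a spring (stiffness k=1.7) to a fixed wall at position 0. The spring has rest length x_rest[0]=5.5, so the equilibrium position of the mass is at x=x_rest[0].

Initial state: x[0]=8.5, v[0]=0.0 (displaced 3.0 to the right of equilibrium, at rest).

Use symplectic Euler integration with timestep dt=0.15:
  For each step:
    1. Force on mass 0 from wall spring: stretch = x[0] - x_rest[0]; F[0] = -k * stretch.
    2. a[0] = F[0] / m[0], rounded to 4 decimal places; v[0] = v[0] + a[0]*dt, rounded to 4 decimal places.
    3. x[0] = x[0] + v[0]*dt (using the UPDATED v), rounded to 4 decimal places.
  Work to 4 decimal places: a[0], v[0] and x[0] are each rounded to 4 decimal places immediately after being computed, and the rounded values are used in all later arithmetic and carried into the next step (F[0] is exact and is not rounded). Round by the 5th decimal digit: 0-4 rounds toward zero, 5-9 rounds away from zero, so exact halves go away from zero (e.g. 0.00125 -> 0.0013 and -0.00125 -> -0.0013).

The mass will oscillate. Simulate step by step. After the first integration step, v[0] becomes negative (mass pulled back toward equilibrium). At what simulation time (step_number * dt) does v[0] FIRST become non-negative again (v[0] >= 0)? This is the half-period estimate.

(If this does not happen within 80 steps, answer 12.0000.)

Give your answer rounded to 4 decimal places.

Answer: 3.3000

Derivation:
Step 0: x=[8.5000] v=[0.0000]
Step 1: x=[8.4363] v=[-0.4250]
Step 2: x=[8.3102] v=[-0.8410]
Step 3: x=[8.1243] v=[-1.2391]
Step 4: x=[7.8827] v=[-1.6109]
Step 5: x=[7.5904] v=[-1.9484]
Step 6: x=[7.2537] v=[-2.2445]
Step 7: x=[6.8798] v=[-2.4929]
Step 8: x=[6.4765] v=[-2.6884]
Step 9: x=[6.0525] v=[-2.8267]
Step 10: x=[5.6168] v=[-2.9050]
Step 11: x=[5.1786] v=[-2.9215]
Step 12: x=[4.7472] v=[-2.8760]
Step 13: x=[4.3318] v=[-2.7694]
Step 14: x=[3.9412] v=[-2.6039]
Step 15: x=[3.5837] v=[-2.3831]
Step 16: x=[3.2670] v=[-2.1116]
Step 17: x=[2.9977] v=[-1.7953]
Step 18: x=[2.7816] v=[-1.4408]
Step 19: x=[2.6232] v=[-1.0557]
Step 20: x=[2.5260] v=[-0.6482]
Step 21: x=[2.4920] v=[-0.2269]
Step 22: x=[2.5219] v=[0.1992]
First v>=0 after going negative at step 22, time=3.3000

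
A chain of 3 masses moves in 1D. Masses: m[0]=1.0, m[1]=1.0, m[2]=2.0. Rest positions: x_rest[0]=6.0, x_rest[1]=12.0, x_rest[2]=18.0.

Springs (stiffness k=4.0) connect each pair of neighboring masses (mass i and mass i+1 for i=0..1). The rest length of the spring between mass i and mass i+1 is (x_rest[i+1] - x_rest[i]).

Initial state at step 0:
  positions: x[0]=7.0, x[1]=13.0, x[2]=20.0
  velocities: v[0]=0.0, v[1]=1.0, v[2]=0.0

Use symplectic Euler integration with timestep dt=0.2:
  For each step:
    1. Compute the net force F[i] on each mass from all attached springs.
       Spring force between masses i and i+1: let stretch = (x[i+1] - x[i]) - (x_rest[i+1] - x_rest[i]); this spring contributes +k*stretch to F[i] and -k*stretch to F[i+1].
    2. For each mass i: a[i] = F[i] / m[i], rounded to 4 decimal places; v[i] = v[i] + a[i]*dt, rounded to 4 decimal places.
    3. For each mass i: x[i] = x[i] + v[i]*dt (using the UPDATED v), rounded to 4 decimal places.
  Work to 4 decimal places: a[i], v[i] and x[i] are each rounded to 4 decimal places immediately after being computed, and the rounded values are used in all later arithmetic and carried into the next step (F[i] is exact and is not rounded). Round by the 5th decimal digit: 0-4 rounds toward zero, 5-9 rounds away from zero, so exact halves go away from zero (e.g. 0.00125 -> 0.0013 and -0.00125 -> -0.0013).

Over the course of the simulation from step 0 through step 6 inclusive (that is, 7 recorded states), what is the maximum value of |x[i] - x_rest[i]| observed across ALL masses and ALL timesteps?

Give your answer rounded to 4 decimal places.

Step 0: x=[7.0000 13.0000 20.0000] v=[0.0000 1.0000 0.0000]
Step 1: x=[7.0000 13.3600 19.9200] v=[0.0000 1.8000 -0.4000]
Step 2: x=[7.0576 13.7520 19.7952] v=[0.2880 1.9600 -0.6240]
Step 3: x=[7.2263 14.0398 19.6669] v=[0.8435 1.4390 -0.6413]
Step 4: x=[7.5252 14.1378 19.5685] v=[1.4943 0.4899 -0.4921]
Step 5: x=[7.9221 14.0467 19.5156] v=[1.9844 -0.4556 -0.2644]
Step 6: x=[8.3389 13.8507 19.5052] v=[2.0841 -0.9802 -0.0520]
Max displacement = 2.3389

Answer: 2.3389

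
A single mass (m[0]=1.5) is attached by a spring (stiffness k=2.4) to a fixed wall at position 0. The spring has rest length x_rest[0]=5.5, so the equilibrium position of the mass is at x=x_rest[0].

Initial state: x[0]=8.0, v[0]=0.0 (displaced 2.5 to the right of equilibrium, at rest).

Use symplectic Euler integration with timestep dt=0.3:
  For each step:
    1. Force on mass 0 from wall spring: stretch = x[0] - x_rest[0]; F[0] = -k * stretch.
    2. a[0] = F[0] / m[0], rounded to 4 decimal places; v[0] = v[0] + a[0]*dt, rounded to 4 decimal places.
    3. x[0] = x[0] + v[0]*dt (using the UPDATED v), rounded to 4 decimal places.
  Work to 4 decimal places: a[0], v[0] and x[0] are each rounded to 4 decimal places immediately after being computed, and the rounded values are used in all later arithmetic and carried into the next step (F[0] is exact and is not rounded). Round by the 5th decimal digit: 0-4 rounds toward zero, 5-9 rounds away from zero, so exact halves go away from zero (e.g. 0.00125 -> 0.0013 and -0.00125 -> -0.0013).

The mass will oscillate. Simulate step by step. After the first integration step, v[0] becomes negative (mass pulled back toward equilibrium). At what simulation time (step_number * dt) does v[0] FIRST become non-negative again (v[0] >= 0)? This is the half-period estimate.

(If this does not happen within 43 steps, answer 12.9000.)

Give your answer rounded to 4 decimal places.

Answer: 2.7000

Derivation:
Step 0: x=[8.0000] v=[0.0000]
Step 1: x=[7.6400] v=[-1.2000]
Step 2: x=[6.9718] v=[-2.2272]
Step 3: x=[6.0917] v=[-2.9337]
Step 4: x=[5.1264] v=[-3.2177]
Step 5: x=[4.2149] v=[-3.0384]
Step 6: x=[3.4885] v=[-2.4215]
Step 7: x=[3.0517] v=[-1.4560]
Step 8: x=[2.9675] v=[-0.2808]
Step 9: x=[3.2479] v=[0.9348]
First v>=0 after going negative at step 9, time=2.7000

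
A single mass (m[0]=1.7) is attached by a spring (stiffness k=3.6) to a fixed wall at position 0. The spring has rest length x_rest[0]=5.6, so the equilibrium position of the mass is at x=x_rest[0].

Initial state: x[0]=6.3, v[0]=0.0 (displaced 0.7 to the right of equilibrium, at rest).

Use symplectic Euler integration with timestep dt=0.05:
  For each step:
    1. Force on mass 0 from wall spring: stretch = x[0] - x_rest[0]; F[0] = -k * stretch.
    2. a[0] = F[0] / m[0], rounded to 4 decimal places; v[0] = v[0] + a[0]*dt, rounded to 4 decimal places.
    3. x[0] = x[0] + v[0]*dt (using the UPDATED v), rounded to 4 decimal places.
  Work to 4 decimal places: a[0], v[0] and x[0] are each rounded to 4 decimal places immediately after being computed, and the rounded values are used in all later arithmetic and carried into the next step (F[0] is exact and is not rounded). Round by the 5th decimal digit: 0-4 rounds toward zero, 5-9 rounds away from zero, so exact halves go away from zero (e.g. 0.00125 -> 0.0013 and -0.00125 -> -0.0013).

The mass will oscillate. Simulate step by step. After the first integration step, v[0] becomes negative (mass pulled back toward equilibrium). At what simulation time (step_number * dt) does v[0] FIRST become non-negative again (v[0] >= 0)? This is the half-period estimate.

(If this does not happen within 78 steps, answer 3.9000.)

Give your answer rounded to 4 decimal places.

Answer: 2.2000

Derivation:
Step 0: x=[6.3000] v=[0.0000]
Step 1: x=[6.2963] v=[-0.0741]
Step 2: x=[6.2889] v=[-0.1478]
Step 3: x=[6.2779] v=[-0.2207]
Step 4: x=[6.2633] v=[-0.2925]
Step 5: x=[6.2452] v=[-0.3627]
Step 6: x=[6.2237] v=[-0.4310]
Step 7: x=[6.1989] v=[-0.4970]
Step 8: x=[6.1709] v=[-0.5604]
Step 9: x=[6.1399] v=[-0.6209]
Step 10: x=[6.1060] v=[-0.6781]
Step 11: x=[6.0694] v=[-0.7317]
Step 12: x=[6.0303] v=[-0.7814]
Step 13: x=[5.9890] v=[-0.8270]
Step 14: x=[5.9456] v=[-0.8682]
Step 15: x=[5.9004] v=[-0.9048]
Step 16: x=[5.8536] v=[-0.9366]
Step 17: x=[5.8054] v=[-0.9635]
Step 18: x=[5.7561] v=[-0.9853]
Step 19: x=[5.7060] v=[-1.0018]
Step 20: x=[5.6554] v=[-1.0130]
Step 21: x=[5.6045] v=[-1.0189]
Step 22: x=[5.5535] v=[-1.0194]
Step 23: x=[5.5028] v=[-1.0145]
Step 24: x=[5.4526] v=[-1.0042]
Step 25: x=[5.4032] v=[-0.9886]
Step 26: x=[5.3548] v=[-0.9678]
Step 27: x=[5.3077] v=[-0.9418]
Step 28: x=[5.2622] v=[-0.9109]
Step 29: x=[5.2184] v=[-0.8751]
Step 30: x=[5.1767] v=[-0.8347]
Step 31: x=[5.1372] v=[-0.7899]
Step 32: x=[5.1002] v=[-0.7409]
Step 33: x=[5.0658] v=[-0.6880]
Step 34: x=[5.0342] v=[-0.6314]
Step 35: x=[5.0056] v=[-0.5715]
Step 36: x=[4.9802] v=[-0.5086]
Step 37: x=[4.9581] v=[-0.4430]
Step 38: x=[4.9394] v=[-0.3750]
Step 39: x=[4.9241] v=[-0.3051]
Step 40: x=[4.9124] v=[-0.2335]
Step 41: x=[4.9044] v=[-0.1607]
Step 42: x=[4.9000] v=[-0.0871]
Step 43: x=[4.8994] v=[-0.0130]
Step 44: x=[4.9025] v=[0.0612]
First v>=0 after going negative at step 44, time=2.2000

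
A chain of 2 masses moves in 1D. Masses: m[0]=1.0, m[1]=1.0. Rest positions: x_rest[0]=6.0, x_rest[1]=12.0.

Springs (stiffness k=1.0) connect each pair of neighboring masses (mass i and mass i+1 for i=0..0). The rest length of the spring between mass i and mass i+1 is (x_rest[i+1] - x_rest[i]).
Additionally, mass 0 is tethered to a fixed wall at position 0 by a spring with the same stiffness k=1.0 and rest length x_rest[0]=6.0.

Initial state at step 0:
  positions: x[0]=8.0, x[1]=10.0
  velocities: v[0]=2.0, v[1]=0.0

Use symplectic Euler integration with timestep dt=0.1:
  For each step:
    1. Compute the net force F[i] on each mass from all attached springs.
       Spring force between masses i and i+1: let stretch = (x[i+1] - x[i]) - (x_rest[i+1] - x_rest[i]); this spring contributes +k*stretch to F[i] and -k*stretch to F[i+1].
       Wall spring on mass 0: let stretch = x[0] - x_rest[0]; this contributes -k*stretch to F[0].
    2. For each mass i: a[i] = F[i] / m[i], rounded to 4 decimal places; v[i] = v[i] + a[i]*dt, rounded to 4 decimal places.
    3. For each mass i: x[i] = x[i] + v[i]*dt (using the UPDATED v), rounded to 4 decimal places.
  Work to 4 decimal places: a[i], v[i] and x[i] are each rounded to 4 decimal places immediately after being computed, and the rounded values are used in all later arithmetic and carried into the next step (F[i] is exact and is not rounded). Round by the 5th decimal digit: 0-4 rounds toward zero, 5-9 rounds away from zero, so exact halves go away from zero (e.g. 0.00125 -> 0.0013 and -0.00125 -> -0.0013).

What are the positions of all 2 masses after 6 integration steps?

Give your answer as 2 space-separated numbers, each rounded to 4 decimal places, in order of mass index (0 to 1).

Step 0: x=[8.0000 10.0000] v=[2.0000 0.0000]
Step 1: x=[8.1400 10.0400] v=[1.4000 0.4000]
Step 2: x=[8.2176 10.1210] v=[0.7760 0.8100]
Step 3: x=[8.2321 10.2430] v=[0.1446 1.2197]
Step 4: x=[8.1844 10.4049] v=[-0.4775 1.6186]
Step 5: x=[8.0770 10.6046] v=[-1.0739 1.9966]
Step 6: x=[7.9141 10.8390] v=[-1.6288 2.3438]

Answer: 7.9141 10.8390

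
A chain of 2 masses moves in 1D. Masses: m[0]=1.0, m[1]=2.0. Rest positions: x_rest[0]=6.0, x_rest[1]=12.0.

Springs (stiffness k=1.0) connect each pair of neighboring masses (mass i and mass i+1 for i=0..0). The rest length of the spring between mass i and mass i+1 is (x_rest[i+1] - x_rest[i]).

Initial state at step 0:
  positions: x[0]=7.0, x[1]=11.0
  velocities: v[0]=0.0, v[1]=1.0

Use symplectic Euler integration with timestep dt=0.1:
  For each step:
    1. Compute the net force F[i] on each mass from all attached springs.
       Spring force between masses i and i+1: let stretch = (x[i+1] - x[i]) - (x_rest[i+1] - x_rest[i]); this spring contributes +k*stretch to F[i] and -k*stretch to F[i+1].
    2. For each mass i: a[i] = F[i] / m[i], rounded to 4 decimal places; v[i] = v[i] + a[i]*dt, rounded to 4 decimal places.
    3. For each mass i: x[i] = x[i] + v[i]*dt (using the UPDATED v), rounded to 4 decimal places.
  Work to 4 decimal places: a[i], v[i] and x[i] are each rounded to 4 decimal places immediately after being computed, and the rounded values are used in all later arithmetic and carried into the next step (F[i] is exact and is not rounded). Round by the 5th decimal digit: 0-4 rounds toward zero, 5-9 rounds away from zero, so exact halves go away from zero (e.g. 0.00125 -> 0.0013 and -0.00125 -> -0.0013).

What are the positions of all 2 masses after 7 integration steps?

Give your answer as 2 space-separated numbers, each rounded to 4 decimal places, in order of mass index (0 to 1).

Step 0: x=[7.0000 11.0000] v=[0.0000 1.0000]
Step 1: x=[6.9800 11.1100] v=[-0.2000 1.1000]
Step 2: x=[6.9413 11.2294] v=[-0.3870 1.1935]
Step 3: x=[6.8855 11.3573] v=[-0.5582 1.2791]
Step 4: x=[6.8144 11.4929] v=[-0.7110 1.3555]
Step 5: x=[6.7301 11.6351] v=[-0.8432 1.4216]
Step 6: x=[6.6348 11.7827] v=[-0.9527 1.4764]
Step 7: x=[6.5310 11.9346] v=[-1.0379 1.5190]

Answer: 6.5310 11.9346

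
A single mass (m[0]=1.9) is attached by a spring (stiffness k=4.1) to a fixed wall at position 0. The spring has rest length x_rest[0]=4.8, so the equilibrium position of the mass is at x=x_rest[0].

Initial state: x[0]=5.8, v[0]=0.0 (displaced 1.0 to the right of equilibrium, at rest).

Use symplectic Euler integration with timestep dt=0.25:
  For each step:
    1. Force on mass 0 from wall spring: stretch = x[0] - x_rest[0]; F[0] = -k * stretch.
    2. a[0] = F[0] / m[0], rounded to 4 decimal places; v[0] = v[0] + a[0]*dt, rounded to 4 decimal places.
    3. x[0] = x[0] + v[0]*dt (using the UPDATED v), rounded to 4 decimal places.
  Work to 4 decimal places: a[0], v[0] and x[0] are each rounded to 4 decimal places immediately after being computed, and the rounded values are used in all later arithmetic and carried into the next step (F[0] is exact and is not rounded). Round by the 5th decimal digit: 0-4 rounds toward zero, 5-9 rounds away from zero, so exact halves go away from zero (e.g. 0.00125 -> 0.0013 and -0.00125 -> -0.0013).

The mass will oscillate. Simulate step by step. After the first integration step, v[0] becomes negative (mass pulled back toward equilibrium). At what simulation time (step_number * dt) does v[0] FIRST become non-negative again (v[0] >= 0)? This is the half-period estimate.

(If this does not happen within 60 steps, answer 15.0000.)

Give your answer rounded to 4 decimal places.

Step 0: x=[5.8000] v=[0.0000]
Step 1: x=[5.6651] v=[-0.5395]
Step 2: x=[5.4136] v=[-1.0062]
Step 3: x=[5.0793] v=[-1.3372]
Step 4: x=[4.7073] v=[-1.4879]
Step 5: x=[4.3478] v=[-1.4379]
Step 6: x=[4.0493] v=[-1.1940]
Step 7: x=[3.8521] v=[-0.7890]
Step 8: x=[3.7827] v=[-0.2776]
Step 9: x=[3.8505] v=[0.2712]
First v>=0 after going negative at step 9, time=2.2500

Answer: 2.2500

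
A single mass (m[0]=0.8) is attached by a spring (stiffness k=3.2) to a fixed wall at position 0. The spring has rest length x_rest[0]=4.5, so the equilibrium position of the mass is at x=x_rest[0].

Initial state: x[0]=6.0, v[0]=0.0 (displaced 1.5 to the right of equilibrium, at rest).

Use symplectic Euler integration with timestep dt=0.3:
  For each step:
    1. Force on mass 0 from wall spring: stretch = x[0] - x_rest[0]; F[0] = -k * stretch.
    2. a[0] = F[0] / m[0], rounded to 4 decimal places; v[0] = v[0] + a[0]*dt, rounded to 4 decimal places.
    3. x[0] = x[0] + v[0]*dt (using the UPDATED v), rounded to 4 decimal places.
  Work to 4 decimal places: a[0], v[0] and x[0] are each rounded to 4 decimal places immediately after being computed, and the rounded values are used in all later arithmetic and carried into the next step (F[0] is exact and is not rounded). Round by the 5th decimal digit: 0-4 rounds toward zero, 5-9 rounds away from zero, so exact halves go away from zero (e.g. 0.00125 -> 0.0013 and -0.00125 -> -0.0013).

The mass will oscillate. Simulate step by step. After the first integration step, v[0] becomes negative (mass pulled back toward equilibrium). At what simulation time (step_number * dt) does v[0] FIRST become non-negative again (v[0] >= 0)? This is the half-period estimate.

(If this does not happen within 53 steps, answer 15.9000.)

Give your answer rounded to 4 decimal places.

Answer: 1.8000

Derivation:
Step 0: x=[6.0000] v=[0.0000]
Step 1: x=[5.4600] v=[-1.8000]
Step 2: x=[4.5744] v=[-2.9520]
Step 3: x=[3.6620] v=[-3.0413]
Step 4: x=[3.0513] v=[-2.0357]
Step 5: x=[2.9621] v=[-0.2973]
Step 6: x=[3.4266] v=[1.5482]
First v>=0 after going negative at step 6, time=1.8000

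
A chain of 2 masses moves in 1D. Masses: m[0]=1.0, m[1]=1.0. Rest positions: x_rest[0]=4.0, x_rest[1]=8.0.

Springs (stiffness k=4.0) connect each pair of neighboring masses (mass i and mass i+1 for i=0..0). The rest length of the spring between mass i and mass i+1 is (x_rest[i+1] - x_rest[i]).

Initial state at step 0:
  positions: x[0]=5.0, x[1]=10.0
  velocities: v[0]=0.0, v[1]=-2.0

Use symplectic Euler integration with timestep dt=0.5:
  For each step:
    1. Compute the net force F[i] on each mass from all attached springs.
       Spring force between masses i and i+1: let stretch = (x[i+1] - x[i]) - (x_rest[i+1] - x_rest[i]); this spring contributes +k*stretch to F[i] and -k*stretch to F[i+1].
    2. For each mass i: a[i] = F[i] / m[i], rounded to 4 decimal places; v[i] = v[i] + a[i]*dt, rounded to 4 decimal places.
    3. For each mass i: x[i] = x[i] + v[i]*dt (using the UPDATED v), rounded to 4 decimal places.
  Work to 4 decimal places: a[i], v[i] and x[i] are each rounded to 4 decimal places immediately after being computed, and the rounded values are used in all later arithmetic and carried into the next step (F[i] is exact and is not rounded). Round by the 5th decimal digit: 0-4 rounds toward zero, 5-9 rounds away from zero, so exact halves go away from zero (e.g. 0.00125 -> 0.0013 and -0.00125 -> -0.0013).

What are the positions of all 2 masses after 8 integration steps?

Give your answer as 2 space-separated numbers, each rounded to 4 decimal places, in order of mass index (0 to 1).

Answer: 1.0000 6.0000

Derivation:
Step 0: x=[5.0000 10.0000] v=[0.0000 -2.0000]
Step 1: x=[6.0000 8.0000] v=[2.0000 -4.0000]
Step 2: x=[5.0000 8.0000] v=[-2.0000 0.0000]
Step 3: x=[3.0000 9.0000] v=[-4.0000 2.0000]
Step 4: x=[3.0000 8.0000] v=[0.0000 -2.0000]
Step 5: x=[4.0000 6.0000] v=[2.0000 -4.0000]
Step 6: x=[3.0000 6.0000] v=[-2.0000 0.0000]
Step 7: x=[1.0000 7.0000] v=[-4.0000 2.0000]
Step 8: x=[1.0000 6.0000] v=[0.0000 -2.0000]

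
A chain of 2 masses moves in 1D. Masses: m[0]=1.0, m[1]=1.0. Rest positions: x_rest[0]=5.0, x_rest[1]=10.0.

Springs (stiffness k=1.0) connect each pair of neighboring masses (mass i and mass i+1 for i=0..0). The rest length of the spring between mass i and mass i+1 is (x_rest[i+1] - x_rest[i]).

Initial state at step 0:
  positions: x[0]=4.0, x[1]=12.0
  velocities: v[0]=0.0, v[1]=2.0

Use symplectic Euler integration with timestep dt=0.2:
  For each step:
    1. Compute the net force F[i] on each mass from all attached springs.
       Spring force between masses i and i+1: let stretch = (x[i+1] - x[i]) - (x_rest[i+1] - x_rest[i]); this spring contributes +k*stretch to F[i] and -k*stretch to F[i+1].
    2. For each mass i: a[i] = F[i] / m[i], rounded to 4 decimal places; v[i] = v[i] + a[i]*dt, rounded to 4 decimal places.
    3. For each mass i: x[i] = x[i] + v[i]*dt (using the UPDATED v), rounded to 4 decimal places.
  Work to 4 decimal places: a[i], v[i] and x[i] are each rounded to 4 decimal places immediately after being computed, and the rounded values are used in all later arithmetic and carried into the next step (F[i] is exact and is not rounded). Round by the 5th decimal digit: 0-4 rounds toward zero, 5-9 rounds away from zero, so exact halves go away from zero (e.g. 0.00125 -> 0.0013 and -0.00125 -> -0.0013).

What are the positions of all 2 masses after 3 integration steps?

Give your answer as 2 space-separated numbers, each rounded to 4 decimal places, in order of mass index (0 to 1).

Step 0: x=[4.0000 12.0000] v=[0.0000 2.0000]
Step 1: x=[4.1200 12.2800] v=[0.6000 1.4000]
Step 2: x=[4.3664 12.4336] v=[1.2320 0.7680]
Step 3: x=[4.7355 12.4645] v=[1.8454 0.1546]

Answer: 4.7355 12.4645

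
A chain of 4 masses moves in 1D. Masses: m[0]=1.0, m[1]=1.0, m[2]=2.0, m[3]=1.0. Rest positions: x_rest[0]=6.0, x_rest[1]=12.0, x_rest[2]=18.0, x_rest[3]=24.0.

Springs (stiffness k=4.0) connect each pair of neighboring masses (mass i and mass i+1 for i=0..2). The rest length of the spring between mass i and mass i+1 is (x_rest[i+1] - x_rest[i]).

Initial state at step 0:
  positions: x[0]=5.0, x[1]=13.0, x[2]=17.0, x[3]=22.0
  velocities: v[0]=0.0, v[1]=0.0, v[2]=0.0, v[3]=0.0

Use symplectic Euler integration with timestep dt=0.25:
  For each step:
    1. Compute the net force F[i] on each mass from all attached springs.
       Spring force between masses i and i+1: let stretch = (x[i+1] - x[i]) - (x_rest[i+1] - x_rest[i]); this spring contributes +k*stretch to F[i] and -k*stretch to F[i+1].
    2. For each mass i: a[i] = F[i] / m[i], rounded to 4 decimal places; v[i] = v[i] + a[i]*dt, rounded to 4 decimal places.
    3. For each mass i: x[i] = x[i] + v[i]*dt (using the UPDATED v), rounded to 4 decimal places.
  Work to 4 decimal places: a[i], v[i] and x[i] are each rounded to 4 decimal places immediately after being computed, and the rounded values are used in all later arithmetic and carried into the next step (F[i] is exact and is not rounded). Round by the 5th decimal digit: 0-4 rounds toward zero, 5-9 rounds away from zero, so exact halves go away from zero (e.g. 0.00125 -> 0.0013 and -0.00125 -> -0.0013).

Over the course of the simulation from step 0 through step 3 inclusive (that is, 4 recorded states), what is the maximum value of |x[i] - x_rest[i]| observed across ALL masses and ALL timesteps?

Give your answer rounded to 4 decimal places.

Step 0: x=[5.0000 13.0000 17.0000 22.0000] v=[0.0000 0.0000 0.0000 0.0000]
Step 1: x=[5.5000 12.0000 17.1250 22.2500] v=[2.0000 -4.0000 0.5000 1.0000]
Step 2: x=[6.1250 10.6563 17.2500 22.7188] v=[2.5000 -5.3750 0.5000 1.8750]
Step 3: x=[6.3828 9.8282 17.2344 23.3204] v=[1.0313 -3.3126 -0.0625 2.4062]
Max displacement = 2.1718

Answer: 2.1718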